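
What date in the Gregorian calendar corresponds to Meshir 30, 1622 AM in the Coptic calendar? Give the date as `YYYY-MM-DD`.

1906-03-09

Julian Day Number of the source date = 2417279.
Converting JDN 2417279 to the Gregorian calendar gives 9 March 1906 CE.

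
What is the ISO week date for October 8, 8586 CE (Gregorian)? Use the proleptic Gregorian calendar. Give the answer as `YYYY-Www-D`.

The weekday is Sunday (ISO weekday 7).
That Sunday belongs to ISO week 40 of ISO year 8586.

8586-W40-7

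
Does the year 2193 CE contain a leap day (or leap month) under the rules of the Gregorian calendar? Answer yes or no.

2193 is not divisible by 4, so it is a common year.

no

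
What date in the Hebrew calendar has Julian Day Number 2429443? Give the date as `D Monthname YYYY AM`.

11 Tammuz 5699 AM

The Gregorian equivalent of JDN 2429443 is 28 June 1939.
In the Hebrew calendar that day is 11 Tammuz 5699 AM.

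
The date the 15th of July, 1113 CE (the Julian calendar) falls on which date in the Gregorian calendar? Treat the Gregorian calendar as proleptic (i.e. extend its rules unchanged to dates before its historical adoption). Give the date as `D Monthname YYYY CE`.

The Julian–Gregorian offset here is 7 days (Julian trailing).
15 July 1113 Julian + 7 days → 22 July 1113 Gregorian.

22 July 1113 CE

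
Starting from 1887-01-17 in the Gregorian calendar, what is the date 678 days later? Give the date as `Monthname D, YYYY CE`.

November 25, 1888 CE

Counting 678 days forward from JDN 2410289 reaches JDN 2410967, which is November 25, 1888 CE.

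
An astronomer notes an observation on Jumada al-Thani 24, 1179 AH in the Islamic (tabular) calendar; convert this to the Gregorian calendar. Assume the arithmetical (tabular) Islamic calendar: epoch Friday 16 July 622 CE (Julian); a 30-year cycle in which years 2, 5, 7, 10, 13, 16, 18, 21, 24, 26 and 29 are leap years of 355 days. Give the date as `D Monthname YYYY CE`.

8 December 1765 CE

Both dates share Julian Day Number 2366055; in the Gregorian calendar that is 8 December 1765 CE.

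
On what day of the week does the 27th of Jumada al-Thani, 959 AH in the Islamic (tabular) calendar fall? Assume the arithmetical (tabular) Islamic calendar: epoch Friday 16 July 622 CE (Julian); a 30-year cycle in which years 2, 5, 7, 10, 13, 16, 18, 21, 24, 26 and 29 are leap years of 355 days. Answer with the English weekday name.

This is JDN 2288097 (30 June 1552 Gregorian).
JDN 2288097 mod 7 = 0, and JDN 0 was a Monday, so this is a Monday.

Monday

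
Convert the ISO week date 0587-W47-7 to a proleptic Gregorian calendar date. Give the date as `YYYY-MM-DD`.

ISO week 1 of 587 is the week containing the first Thursday of 587.
Week 47, day 7 (Sunday) lands on 0587-11-25.

0587-11-25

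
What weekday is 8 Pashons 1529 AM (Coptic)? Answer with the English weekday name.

This is JDN 2383379 (15 May 1813 Gregorian).
Since JDN mod 7 = 5 (0 = Monday), the day is Saturday.

Saturday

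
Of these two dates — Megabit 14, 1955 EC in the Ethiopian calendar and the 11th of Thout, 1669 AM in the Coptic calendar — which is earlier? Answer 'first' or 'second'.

second

First date → JDN 2438112; second date → JDN 2434277.
JDN 2434277 < JDN 2438112, so the second date is earlier.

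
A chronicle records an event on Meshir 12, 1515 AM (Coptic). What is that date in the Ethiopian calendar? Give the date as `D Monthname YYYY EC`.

Both dates share Julian Day Number 2378179; in the Ethiopian calendar that is 12 Yekatit 1791 EC.

12 Yekatit 1791 EC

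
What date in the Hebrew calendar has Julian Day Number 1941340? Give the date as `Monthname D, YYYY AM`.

The proleptic Gregorian equivalent of JDN 1941340 is 9 February 603.
In the Hebrew calendar that day is Shevat 19, 4363 AM.

Shevat 19, 4363 AM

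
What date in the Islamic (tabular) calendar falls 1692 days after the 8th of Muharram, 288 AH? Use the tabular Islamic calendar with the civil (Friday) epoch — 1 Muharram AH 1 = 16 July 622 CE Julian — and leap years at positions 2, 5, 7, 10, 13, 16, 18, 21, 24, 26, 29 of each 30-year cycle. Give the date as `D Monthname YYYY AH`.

JDN of the 8th of Muharram, 288 AH = 2050150.
2050150 + 1692 = 2051842.
JDN 2051842 in the tabular Islamic calendar is 16 Shawwal 292 AH.

16 Shawwal 292 AH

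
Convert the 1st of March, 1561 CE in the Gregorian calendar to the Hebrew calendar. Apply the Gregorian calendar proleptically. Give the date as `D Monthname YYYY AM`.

Julian Day Number of the source date = 2291263.
Converting JDN 2291263 to the Hebrew calendar gives 3 Adar 5321 AM.

3 Adar 5321 AM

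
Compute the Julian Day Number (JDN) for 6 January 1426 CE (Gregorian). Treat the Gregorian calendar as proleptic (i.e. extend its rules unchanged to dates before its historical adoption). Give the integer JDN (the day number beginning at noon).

2241901

JDN 2451545 is 1 January 2000 CE (Gregorian); the target day is −209644 days from there, so JDN = 2241901.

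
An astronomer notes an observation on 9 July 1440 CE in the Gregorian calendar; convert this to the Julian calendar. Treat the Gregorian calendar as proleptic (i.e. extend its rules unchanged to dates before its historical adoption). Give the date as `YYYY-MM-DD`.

1440-06-30

At this point the Julian calendar is 9 days behind the Gregorian.
9 July 1440 Gregorian − 9 days → 30 June 1440 Julian.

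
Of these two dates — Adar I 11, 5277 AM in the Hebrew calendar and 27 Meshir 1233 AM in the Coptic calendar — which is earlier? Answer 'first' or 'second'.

first

Converting both to JDN: 2275176 vs 2275194; the smaller is the first.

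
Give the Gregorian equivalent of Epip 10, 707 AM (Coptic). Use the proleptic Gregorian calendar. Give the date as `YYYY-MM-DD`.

0991-07-09

Julian Day Number of the source date = 2083205.
Converting JDN 2083205 to the Gregorian calendar gives 9 July 991 CE.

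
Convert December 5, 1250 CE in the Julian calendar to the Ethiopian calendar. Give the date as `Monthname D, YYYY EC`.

The source date corresponds to 12 December 1250 in the proleptic Gregorian calendar (JDN 2177959).
That day falls on 9 Tahsas 1243 EC in the Ethiopian calendar.

Tahsas 9, 1243 EC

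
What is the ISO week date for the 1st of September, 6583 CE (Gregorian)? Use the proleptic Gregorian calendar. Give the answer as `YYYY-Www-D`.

6583-W36-1

The weekday is Monday (ISO weekday 1).
That Monday belongs to ISO week 36 of ISO year 6583.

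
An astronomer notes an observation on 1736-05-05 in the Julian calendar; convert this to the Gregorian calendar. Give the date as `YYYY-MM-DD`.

1736-05-16

The Julian–Gregorian offset here is 11 days (Julian trailing).
5 May 1736 Julian + 11 days → 16 May 1736 Gregorian.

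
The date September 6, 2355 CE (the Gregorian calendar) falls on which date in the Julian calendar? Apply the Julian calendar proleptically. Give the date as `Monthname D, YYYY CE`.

August 21, 2355 CE

For dates in this range the Gregorian date is 16 days ahead of the Julian.
6 September 2355 Gregorian − 16 days → 21 August 2355 Julian.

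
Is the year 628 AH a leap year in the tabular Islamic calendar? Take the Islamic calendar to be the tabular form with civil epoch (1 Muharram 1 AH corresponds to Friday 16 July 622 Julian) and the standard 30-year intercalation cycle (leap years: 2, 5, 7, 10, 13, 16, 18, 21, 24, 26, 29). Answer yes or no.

Year 628 AH is year 28 of its 30-year cycle; leap positions are 2, 5, 7, 10, 13, 16, 18, 21, 24, 26, 29, so it is a common year (354 days).

no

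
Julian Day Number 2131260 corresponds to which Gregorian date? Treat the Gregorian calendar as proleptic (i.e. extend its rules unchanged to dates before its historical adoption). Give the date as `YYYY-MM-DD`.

JDN 2451545 is 1 Jan 2000; 2131260 is −320285 days from there.

1123-02-03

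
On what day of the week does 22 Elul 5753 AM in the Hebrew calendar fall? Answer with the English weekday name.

Equivalently 8 September 1993 Gregorian, JDN 2449239.
JDN 2449239 mod 7 = 2, and JDN 0 was a Monday, so this is a Wednesday.

Wednesday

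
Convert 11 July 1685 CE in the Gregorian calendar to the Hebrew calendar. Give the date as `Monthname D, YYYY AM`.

Tammuz 9, 5445 AM

Julian Day Number of the source date = 2336686.
Converting JDN 2336686 to the Hebrew calendar gives 9 Tammuz 5445 AM.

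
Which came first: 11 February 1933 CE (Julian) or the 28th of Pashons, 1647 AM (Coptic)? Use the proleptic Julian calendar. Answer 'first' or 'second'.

Converting both to JDN: 2427128 vs 2426498; the smaller is the second.

second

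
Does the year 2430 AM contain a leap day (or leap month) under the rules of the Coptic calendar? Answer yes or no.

2430 mod 4 = 2; in the Coptic calendar a year is leap when year mod 4 = 3, so it is a common year.

no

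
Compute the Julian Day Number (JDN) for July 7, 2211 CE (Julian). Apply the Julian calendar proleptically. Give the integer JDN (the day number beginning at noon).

2528813

Equivalently 22 July 2211 (Gregorian).
JDN 2451545 is 1 January 2000 CE (Gregorian); the target day is +77268 days from there, so JDN = 2528813.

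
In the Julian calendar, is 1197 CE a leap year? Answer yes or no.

1197 mod 4 = 1, so it is a common year in the Julian calendar.

no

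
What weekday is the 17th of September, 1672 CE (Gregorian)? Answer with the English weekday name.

Saturday

Since JDN mod 7 = 5 (0 = Monday), the day is Saturday.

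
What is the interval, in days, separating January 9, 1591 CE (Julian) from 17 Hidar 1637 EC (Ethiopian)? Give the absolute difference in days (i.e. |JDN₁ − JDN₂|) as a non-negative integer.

First date → JDN 2302179; second date → JDN 2321846.
The interval is |2302179 − 2321846| = 19667 days.

19667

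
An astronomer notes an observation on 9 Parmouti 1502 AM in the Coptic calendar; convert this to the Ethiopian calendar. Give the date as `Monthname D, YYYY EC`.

The source date corresponds to 15 April 1786 in the Gregorian calendar (JDN 2373488).
That day falls on 9 Miyazya 1778 EC in the Ethiopian calendar.

Miyazya 9, 1778 EC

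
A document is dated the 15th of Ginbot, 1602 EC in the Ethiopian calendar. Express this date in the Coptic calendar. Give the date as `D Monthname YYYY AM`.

The source date corresponds to 20 May 1610 in the Gregorian calendar (JDN 2309240).
That day falls on 15 Pashons 1326 AM in the Coptic calendar.

15 Pashons 1326 AM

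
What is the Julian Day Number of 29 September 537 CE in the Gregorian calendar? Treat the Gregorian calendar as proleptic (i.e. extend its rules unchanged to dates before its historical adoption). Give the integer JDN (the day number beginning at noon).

1917467

JDN 2451545 is 1 January 2000 CE (Gregorian); the target day is −534078 days from there, so JDN = 1917467.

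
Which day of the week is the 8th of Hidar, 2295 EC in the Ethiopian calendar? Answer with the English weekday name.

Thursday

In the Gregorian calendar this is 20 November 2302 (JDN 2562171).
2562171 ≡ 3 (mod 7); counting from Monday = 0 gives Thursday.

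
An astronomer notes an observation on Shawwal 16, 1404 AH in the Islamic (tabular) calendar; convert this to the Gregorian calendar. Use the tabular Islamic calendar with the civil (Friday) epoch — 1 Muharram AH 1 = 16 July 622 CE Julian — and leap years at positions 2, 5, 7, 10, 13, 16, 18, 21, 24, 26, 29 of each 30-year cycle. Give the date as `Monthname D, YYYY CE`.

July 15, 1984 CE

Both dates share Julian Day Number 2445897; in the Gregorian calendar that is 15 July 1984 CE.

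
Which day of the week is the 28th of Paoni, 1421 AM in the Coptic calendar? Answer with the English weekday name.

This is JDN 2343982 (3 July 1705 Gregorian).
2343982 ≡ 4 (mod 7); counting from Monday = 0 gives Friday.

Friday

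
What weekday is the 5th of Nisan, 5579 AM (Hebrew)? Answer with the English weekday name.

Wednesday

This is JDN 2385525 (31 March 1819 Gregorian).
Since JDN mod 7 = 2 (0 = Monday), the day is Wednesday.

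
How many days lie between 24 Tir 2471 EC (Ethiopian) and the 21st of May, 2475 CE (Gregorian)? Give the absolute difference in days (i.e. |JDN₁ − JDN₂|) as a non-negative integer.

First date → JDN 2626531; second date → JDN 2625176.
The interval is |2626531 − 2625176| = 1355 days.

1355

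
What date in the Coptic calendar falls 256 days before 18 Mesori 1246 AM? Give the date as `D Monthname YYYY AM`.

2 Koiak 1246 AM

Counting 256 days back from JDN 2280113 reaches JDN 2279857, which is 2 Koiak 1246 AM.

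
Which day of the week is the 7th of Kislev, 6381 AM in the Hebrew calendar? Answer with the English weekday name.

Saturday

This is JDN 2678324 (25 November 2620 Gregorian).
2678324 ≡ 5 (mod 7); counting from Monday = 0 gives Saturday.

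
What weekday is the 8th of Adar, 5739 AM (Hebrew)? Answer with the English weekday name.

Wednesday

Equivalently 7 March 1979 Gregorian, JDN 2443940.
JDN 2443940 mod 7 = 2, and JDN 0 was a Monday, so this is a Wednesday.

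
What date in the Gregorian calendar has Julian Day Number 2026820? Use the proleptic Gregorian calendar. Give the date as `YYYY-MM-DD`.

JDN 2451545 is 1 Jan 2000; 2026820 is −424725 days from there.

0837-02-21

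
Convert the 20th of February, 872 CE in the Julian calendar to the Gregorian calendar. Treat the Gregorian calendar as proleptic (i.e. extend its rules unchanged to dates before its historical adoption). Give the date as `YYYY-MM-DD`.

For dates in this range the Gregorian date is 4 days ahead of the Julian.
20 February 872 Julian + 4 days → 24 February 872 Gregorian.

0872-02-24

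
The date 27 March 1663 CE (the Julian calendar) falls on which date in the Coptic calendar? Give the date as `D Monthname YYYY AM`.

The source date corresponds to 6 April 1663 in the Gregorian calendar (JDN 2328554).
That day falls on 1 Parmouti 1379 AM in the Coptic calendar.

1 Parmouti 1379 AM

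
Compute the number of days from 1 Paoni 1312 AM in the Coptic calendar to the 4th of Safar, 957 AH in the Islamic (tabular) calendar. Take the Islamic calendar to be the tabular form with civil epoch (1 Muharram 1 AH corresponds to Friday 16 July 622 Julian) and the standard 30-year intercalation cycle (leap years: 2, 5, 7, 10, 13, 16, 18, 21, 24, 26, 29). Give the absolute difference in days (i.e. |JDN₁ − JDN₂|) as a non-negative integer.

First date → JDN 2304143; second date → JDN 2287248.
The interval is |2304143 − 2287248| = 16895 days.

16895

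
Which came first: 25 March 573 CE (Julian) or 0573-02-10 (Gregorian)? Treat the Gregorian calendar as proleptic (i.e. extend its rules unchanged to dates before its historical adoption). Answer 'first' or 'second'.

second

First date → JDN 1930430; second date → JDN 1930385.
JDN 1930385 < JDN 1930430, so the second date is earlier.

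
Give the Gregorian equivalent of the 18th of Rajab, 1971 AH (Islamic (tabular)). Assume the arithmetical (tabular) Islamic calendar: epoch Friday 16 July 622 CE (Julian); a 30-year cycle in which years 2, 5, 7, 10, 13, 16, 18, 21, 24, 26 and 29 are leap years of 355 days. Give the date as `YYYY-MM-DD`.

2534-06-01

Both dates share Julian Day Number 2646736; in the Gregorian calendar that is 1 June 2534 CE.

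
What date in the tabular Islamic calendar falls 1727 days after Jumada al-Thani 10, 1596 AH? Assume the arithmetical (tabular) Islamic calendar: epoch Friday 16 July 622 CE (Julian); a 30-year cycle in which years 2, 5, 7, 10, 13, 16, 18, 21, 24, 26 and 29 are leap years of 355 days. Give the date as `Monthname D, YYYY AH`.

The starting date is JDN 2513812; 2513812 + 1727 = 2515539.
JDN 2515539 corresponds to Rabi' al-Thani 24, 1601 AH.

Rabi' al-Thani 24, 1601 AH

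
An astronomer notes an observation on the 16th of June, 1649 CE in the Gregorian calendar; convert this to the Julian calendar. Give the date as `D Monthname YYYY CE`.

At this point the Julian calendar is 10 days behind the Gregorian.
16 June 1649 Gregorian − 10 days → 6 June 1649 Julian.

6 June 1649 CE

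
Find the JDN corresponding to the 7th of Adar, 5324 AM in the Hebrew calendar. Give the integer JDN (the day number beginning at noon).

Equivalently 1 March 1564 (proleptic Gregorian).
JDN 2299161 is 15 October 1582 CE (Gregorian); the target day is −6802 days from there, so JDN = 2292359.

2292359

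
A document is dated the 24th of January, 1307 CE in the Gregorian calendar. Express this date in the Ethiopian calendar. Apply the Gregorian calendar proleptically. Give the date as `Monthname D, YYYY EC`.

Julian Day Number of the source date = 2198455.
Converting JDN 2198455 to the Ethiopian calendar gives 21 Tir 1299 EC.

Tir 21, 1299 EC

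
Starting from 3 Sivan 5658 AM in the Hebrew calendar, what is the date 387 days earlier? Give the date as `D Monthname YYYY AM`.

30 Nisan 5657 AM

The starting date is JDN 2414434; 2414434 − 387 = 2414047.
JDN 2414047 corresponds to 30 Nisan 5657 AM.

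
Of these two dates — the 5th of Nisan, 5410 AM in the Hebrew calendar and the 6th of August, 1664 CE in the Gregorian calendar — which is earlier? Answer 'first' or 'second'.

The two dates have Julian Day Numbers 2323806 and 2329042 respectively.
Since 2323806 < 2329042, the first date comes first.

first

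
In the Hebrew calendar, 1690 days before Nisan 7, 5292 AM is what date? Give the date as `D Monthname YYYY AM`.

JDN of Nisan 7, 5292 AM = 2280693.
2280693 − 1690 = 2279003.
JDN 2279003 in the Hebrew calendar is 30 Av 5287 AM.

30 Av 5287 AM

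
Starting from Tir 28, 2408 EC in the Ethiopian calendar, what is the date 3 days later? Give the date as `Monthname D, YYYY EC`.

Yekatit 1, 2408 EC

JDN of Tir 28, 2408 EC = 2603525.
2603525 + 3 = 2603528.
JDN 2603528 in the Ethiopian calendar is Yekatit 1, 2408 EC.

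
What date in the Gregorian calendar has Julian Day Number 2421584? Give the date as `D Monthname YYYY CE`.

21 December 1917 CE

JDN 2451545 is 1 Jan 2000; 2421584 is −29961 days from there.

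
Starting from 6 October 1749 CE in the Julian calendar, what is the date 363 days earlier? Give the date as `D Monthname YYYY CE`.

The starting date is JDN 2360159; 2360159 − 363 = 2359796.
JDN 2359796 corresponds to 8 October 1748 CE.

8 October 1748 CE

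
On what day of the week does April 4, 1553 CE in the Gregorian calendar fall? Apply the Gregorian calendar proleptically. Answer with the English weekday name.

Saturday

2288375 ≡ 5 (mod 7); counting from Monday = 0 gives Saturday.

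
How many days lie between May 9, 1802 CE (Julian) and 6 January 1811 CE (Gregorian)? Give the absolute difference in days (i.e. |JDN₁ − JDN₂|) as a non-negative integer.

3152

JDN of the first date = 2379367.
JDN of the second date = 2382519.
|2382519 − 2379367| = 3152.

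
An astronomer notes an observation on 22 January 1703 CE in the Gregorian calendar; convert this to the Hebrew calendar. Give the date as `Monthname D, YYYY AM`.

Julian Day Number of the source date = 2343089.
Converting JDN 2343089 to the Hebrew calendar gives 5 Shevat 5463 AM.

Shevat 5, 5463 AM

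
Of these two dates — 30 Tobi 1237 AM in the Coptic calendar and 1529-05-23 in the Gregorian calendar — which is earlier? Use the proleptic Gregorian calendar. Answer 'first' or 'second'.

first

The two dates have Julian Day Numbers 2276628 and 2279658 respectively.
Since 2276628 < 2279658, the first date comes first.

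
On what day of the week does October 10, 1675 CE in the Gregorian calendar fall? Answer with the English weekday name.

JDN 2333124 mod 7 = 3, and JDN 0 was a Monday, so this is a Thursday.

Thursday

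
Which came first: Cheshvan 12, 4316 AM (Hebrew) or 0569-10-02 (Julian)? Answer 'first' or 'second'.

First date → JDN 1924057; second date → JDN 1929160.
JDN 1924057 < JDN 1929160, so the first date is earlier.

first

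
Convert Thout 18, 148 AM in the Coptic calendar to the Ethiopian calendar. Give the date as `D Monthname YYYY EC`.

18 Meskerem 424 EC

Both dates share Julian Day Number 1878739; in the Ethiopian calendar that is 18 Meskerem 424 EC.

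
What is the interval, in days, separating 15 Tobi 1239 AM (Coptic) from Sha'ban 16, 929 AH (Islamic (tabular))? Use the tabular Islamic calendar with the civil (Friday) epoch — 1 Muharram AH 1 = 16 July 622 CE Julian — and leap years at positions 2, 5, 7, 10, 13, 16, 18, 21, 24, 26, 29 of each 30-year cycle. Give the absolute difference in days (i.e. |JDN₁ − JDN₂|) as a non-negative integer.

JDN of the first date = 2277343.
JDN of the second date = 2277514.
|2277514 − 2277343| = 171.

171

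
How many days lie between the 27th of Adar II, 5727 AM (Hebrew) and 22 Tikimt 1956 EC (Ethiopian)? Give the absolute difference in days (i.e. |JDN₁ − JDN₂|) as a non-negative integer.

1253

First date → JDN 2439589; second date → JDN 2438336.
The interval is |2439589 − 2438336| = 1253 days.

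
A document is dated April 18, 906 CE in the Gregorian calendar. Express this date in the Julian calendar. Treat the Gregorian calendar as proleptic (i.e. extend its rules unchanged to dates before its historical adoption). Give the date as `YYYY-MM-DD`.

At this point the Julian calendar is 5 days behind the Gregorian.
18 April 906 Gregorian − 5 days → 13 April 906 Julian.

0906-04-13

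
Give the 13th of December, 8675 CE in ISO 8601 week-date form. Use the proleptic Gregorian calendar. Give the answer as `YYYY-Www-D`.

8675-W50-1

The weekday is Monday (ISO weekday 1).
That Monday belongs to ISO week 50 of ISO year 8675.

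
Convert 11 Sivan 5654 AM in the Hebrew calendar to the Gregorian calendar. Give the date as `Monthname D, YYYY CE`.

Both dates share Julian Day Number 2412995; in the Gregorian calendar that is 15 June 1894 CE.

June 15, 1894 CE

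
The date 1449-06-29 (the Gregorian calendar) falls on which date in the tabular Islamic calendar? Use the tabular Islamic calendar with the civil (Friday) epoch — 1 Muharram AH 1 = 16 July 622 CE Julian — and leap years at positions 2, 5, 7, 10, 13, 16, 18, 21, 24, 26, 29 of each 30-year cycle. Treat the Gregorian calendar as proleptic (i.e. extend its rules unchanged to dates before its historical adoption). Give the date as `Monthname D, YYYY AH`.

Julian Day Number of the source date = 2250476.
Converting JDN 2250476 to the tabular Islamic calendar gives 28 Rabi' al-Thani 853 AH.

Rabi' al-Thani 28, 853 AH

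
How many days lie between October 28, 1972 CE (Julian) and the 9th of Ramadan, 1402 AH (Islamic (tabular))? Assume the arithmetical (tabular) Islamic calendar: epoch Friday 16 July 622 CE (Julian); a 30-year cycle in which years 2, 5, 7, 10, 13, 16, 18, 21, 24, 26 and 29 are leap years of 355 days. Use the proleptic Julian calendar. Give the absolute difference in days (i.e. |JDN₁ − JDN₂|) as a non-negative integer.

3520

First date → JDN 2441632; second date → JDN 2445152.
The interval is |2441632 − 2445152| = 3520 days.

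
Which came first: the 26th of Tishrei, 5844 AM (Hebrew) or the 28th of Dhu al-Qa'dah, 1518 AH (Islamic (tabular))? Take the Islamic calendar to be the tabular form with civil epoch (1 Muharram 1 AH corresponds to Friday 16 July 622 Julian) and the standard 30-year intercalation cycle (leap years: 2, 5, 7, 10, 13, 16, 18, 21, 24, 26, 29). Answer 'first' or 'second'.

Converting both to JDN: 2482141 vs 2486336; the smaller is the first.

first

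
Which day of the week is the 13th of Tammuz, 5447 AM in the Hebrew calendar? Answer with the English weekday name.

In the Gregorian calendar this is 24 June 1687 (JDN 2337399).
2337399 ≡ 1 (mod 7); counting from Monday = 0 gives Tuesday.

Tuesday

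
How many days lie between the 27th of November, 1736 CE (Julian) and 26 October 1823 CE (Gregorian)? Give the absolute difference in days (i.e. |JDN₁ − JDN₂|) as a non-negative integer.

31732

First date → JDN 2355463; second date → JDN 2387195.
The interval is |2355463 − 2387195| = 31732 days.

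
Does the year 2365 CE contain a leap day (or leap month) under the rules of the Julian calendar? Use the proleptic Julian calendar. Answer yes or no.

2365 mod 4 = 1, so it is a common year in the Julian calendar.

no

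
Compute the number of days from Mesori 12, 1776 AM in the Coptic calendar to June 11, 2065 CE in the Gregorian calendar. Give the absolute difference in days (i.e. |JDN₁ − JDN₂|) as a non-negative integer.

JDN of the first date = 2473690.
JDN of the second date = 2475448.
|2475448 − 2473690| = 1758.

1758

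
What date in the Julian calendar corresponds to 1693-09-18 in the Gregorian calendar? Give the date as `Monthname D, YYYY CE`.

The Julian–Gregorian offset here is 10 days (Julian trailing).
18 September 1693 Gregorian − 10 days → 8 September 1693 Julian.

September 8, 1693 CE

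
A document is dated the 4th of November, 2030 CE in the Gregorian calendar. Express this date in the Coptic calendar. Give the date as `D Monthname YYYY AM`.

25 Paopi 1747 AM

Both dates share Julian Day Number 2462810; in the Coptic calendar that is 25 Paopi 1747 AM.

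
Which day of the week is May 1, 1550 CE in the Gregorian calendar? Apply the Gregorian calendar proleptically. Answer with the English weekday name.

2287306 ≡ 0 (mod 7); counting from Monday = 0 gives Monday.

Monday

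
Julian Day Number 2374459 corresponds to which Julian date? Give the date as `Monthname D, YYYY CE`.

JDN 2374459 is 11 December 1788 in the Gregorian calendar.
In the Julian calendar that day is November 30, 1788 CE.

November 30, 1788 CE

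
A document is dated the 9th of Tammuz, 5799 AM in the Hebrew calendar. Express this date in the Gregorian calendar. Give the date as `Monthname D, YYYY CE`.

July 1, 2039 CE

Both dates share Julian Day Number 2465971; in the Gregorian calendar that is 1 July 2039 CE.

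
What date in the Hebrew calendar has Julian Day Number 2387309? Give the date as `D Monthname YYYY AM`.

18 Adar I 5584 AM

The Gregorian equivalent of JDN 2387309 is 17 February 1824.
In the Hebrew calendar that day is 18 Adar I 5584 AM.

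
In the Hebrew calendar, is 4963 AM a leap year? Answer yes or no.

no

Hebrew year 4963 is year 4 of its 19-year Metonic cycle; leap years are at positions 3, 6, 8, 11, 14, 17, 19, so it is a common year (12 months).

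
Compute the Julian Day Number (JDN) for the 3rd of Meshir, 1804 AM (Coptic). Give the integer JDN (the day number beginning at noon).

Equivalently 11 February 2088 (Gregorian).
JDN 2400001 is 17 November 1858 CE (Gregorian), MJD 0; the target day is +83727 days from there, so JDN = 2483728.

2483728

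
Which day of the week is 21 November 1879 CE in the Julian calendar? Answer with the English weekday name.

Wednesday

This is JDN 2407687 (3 December 1879 Gregorian).
2407687 ≡ 2 (mod 7); counting from Monday = 0 gives Wednesday.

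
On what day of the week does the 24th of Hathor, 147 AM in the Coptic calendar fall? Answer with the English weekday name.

Thursday

In the proleptic Gregorian calendar this is 21 November 430 (JDN 1878439).
1878439 ≡ 3 (mod 7); counting from Monday = 0 gives Thursday.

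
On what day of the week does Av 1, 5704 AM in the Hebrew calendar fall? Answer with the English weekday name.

Friday

Equivalently 21 July 1944 Gregorian, JDN 2431293.
2431293 ≡ 4 (mod 7); counting from Monday = 0 gives Friday.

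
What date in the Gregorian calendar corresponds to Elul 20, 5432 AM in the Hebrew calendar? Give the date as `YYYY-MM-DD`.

1672-09-12

Both dates share Julian Day Number 2332001; in the Gregorian calendar that is 12 September 1672 CE.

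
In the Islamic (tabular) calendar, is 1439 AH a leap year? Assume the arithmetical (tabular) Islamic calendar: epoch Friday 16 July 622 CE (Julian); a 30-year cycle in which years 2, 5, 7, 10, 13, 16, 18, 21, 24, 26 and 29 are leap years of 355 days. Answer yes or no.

Year 1439 AH is year 29 of its 30-year cycle; leap positions are 2, 5, 7, 10, 13, 16, 18, 21, 24, 26, 29, so it is a leap year (355 days).

yes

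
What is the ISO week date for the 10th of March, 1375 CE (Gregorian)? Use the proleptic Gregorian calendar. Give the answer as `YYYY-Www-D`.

1375-W10-5

The weekday is Friday (ISO weekday 5).
That Friday belongs to ISO week 10 of ISO year 1375.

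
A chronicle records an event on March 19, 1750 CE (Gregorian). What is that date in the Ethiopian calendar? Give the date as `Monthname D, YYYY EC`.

Megabit 12, 1742 EC

Julian Day Number of the source date = 2360312.
Converting JDN 2360312 to the Ethiopian calendar gives 12 Megabit 1742 EC.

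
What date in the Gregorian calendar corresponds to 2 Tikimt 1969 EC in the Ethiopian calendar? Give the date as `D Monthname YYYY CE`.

Both dates share Julian Day Number 2443064; in the Gregorian calendar that is 12 October 1976 CE.

12 October 1976 CE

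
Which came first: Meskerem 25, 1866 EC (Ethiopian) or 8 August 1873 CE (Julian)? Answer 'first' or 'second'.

First date → JDN 2405436; second date → JDN 2405391.
JDN 2405391 < JDN 2405436, so the second date is earlier.

second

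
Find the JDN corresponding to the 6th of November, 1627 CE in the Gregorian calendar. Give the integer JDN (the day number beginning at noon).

JDN 2400001 is 17 November 1858 CE (Gregorian), MJD 0; the target day is −84382 days from there, so JDN = 2315619.

2315619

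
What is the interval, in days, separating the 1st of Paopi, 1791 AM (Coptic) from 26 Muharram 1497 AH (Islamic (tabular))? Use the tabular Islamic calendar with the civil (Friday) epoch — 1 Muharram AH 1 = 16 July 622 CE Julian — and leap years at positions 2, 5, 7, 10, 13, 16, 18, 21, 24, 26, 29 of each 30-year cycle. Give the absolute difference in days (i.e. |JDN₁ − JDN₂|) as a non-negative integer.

259

JDN of the first date = 2478857.
JDN of the second date = 2478598.
|2478598 − 2478857| = 259.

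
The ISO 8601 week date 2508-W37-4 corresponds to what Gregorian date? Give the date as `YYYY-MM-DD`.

ISO week 1 of 2508 is the week containing the first Thursday of 2508.
Week 37, day 4 (Thursday) lands on 2508-09-13.

2508-09-13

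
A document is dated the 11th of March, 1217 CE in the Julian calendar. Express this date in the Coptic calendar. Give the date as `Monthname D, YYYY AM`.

The source date corresponds to 18 March 1217 in the proleptic Gregorian calendar (JDN 2165637).
That day falls on 15 Paremhat 933 AM in the Coptic calendar.

Paremhat 15, 933 AM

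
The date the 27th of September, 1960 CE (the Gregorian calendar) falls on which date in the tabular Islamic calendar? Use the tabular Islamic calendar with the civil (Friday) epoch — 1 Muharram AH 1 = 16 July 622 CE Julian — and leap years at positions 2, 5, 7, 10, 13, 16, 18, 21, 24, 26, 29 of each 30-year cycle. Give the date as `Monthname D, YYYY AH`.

Both dates share Julian Day Number 2437205; in the tabular Islamic calendar that is 5 Rabi' al-Thani 1380 AH.

Rabi' al-Thani 5, 1380 AH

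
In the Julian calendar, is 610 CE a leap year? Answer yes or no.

610 mod 4 = 2, so it is a common year in the Julian calendar.

no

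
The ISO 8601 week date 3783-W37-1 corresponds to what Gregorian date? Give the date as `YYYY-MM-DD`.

ISO week 1 of 3783 is the week containing the first Thursday of 3783.
Week 37, day 1 (Monday) lands on 3783-09-08.

3783-09-08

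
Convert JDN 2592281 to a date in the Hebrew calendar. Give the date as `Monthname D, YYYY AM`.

The Gregorian equivalent of JDN 2592281 is 28 April 2385.
In the Hebrew calendar that day is Nisan 18, 6145 AM.

Nisan 18, 6145 AM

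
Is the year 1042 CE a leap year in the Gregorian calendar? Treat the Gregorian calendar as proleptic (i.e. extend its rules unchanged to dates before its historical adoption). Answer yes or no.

1042 is not divisible by 4, so it is a common year.

no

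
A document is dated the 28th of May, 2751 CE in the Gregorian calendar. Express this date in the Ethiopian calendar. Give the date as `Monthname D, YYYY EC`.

Ginbot 14, 2743 EC

Both dates share Julian Day Number 2725989; in the Ethiopian calendar that is 14 Ginbot 2743 EC.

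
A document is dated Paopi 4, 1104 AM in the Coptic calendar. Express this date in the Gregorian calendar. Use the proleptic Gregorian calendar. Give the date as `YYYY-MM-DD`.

Both dates share Julian Day Number 2227934; in the Gregorian calendar that is 10 October 1387 CE.

1387-10-10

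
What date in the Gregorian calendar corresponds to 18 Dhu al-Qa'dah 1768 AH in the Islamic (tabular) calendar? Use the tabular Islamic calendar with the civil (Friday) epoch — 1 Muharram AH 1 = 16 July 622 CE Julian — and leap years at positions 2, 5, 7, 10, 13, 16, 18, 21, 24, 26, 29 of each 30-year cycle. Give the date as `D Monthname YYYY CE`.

Both dates share Julian Day Number 2574918; in the Gregorian calendar that is 14 October 2337 CE.

14 October 2337 CE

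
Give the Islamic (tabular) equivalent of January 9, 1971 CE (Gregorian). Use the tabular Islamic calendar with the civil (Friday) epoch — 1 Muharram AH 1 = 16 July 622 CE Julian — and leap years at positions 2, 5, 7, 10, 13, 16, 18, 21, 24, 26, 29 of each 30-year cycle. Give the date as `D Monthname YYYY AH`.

Julian Day Number of the source date = 2440961.
Converting JDN 2440961 to the tabular Islamic calendar gives 12 Dhu al-Qa'dah 1390 AH.

12 Dhu al-Qa'dah 1390 AH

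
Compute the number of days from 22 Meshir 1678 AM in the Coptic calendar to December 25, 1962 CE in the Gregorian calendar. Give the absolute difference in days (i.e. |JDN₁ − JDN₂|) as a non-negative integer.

299

First date → JDN 2437725; second date → JDN 2438024.
The interval is |2437725 − 2438024| = 299 days.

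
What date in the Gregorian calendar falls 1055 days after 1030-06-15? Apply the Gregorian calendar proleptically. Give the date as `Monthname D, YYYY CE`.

May 5, 1033 CE

JDN of 1030-06-15 = 2097425.
2097425 + 1055 = 2098480.
JDN 2098480 in the Gregorian calendar is May 5, 1033 CE.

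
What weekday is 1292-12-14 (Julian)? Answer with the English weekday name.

In the proleptic Gregorian calendar this is 21 December 1292 (JDN 2193309).
JDN 2193309 mod 7 = 6, and JDN 0 was a Monday, so this is a Sunday.

Sunday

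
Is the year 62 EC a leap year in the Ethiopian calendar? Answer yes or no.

no

62 mod 4 = 2; in the Ethiopian calendar a year is leap when year mod 4 = 3, so it is a common year.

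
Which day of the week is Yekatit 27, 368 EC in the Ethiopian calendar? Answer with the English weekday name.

This is JDN 1858444 (23 February 376 Gregorian).
1858444 ≡ 0 (mod 7); counting from Monday = 0 gives Monday.

Monday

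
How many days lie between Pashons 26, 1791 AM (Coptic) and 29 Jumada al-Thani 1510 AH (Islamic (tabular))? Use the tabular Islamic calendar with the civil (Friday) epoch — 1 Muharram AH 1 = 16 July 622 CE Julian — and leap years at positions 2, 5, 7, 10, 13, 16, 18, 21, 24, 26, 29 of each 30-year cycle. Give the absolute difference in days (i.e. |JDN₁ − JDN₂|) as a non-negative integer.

4263

First date → JDN 2479092; second date → JDN 2483355.
The interval is |2479092 − 2483355| = 4263 days.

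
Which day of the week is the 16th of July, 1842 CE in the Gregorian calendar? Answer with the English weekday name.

Saturday

JDN 2394033 mod 7 = 5, and JDN 0 was a Monday, so this is a Saturday.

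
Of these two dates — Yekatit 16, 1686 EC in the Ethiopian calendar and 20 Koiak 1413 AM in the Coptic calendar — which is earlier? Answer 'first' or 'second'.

First date → JDN 2339832; second date → JDN 2340872.
JDN 2339832 < JDN 2340872, so the first date is earlier.

first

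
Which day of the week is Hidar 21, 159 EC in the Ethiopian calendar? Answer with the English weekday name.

Sunday

This is JDN 1782010 (16 November 166 Gregorian).
JDN 1782010 mod 7 = 6, and JDN 0 was a Monday, so this is a Sunday.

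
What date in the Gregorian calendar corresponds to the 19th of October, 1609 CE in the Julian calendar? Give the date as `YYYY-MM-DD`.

The Julian–Gregorian offset here is 10 days (Julian trailing).
19 October 1609 Julian + 10 days → 29 October 1609 Gregorian.

1609-10-29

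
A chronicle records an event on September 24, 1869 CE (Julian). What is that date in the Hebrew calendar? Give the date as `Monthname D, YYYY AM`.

Cheshvan 1, 5630 AM

Both dates share Julian Day Number 2403977; in the Hebrew calendar that is 1 Cheshvan 5630 AM.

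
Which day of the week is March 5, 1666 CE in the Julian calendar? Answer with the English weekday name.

This is JDN 2329628 (15 March 1666 Gregorian).
Since JDN mod 7 = 0 (0 = Monday), the day is Monday.

Monday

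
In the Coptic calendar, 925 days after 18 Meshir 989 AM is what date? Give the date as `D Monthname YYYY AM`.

The starting date is JDN 2186064; 2186064 + 925 = 2186989.
JDN 2186989 corresponds to 3 Pi Kogi Enavot 991 AM.

3 Pi Kogi Enavot 991 AM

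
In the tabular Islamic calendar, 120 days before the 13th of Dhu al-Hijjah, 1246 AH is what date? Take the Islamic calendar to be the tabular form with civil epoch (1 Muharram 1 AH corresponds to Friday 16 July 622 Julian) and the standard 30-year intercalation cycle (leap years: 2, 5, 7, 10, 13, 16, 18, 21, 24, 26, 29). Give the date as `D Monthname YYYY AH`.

11 Sha'ban 1246 AH

The starting date is JDN 2389963; 2389963 − 120 = 2389843.
JDN 2389843 corresponds to 11 Sha'ban 1246 AH.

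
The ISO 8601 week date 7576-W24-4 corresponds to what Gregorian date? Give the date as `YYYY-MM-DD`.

ISO week 1 of 7576 is the week containing the first Thursday of 7576.
Week 24, day 4 (Thursday) lands on 7576-06-10.

7576-06-10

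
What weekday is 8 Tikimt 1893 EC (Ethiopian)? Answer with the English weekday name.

Thursday

This is JDN 2415311 (18 October 1900 Gregorian).
2415311 ≡ 3 (mod 7); counting from Monday = 0 gives Thursday.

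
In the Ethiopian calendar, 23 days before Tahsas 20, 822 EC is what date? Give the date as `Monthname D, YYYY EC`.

JDN of Tahsas 20, 822 EC = 2024200.
2024200 − 23 = 2024177.
JDN 2024177 in the Ethiopian calendar is Hidar 27, 822 EC.

Hidar 27, 822 EC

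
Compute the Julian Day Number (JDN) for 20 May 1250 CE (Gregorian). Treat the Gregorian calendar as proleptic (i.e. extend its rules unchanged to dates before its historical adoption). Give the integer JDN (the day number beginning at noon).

2177753

JDN 2451545 is 1 January 2000 CE (Gregorian); the target day is −273792 days from there, so JDN = 2177753.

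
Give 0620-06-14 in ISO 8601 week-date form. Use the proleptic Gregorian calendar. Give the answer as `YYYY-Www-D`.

0620-W24-3

The weekday is Wednesday (ISO weekday 3).
That Wednesday belongs to ISO week 24 of ISO year 620.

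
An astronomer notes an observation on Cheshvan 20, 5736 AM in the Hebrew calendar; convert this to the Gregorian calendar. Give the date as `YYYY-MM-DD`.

Julian Day Number of the source date = 2442711.
Converting JDN 2442711 to the Gregorian calendar gives 25 October 1975 CE.

1975-10-25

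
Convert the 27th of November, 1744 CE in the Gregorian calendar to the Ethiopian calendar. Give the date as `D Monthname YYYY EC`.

Both dates share Julian Day Number 2358374; in the Ethiopian calendar that is 20 Hidar 1737 EC.

20 Hidar 1737 EC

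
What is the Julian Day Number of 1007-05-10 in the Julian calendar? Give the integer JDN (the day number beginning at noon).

2088994

Equivalently 16 May 1007 (proleptic Gregorian).
JDN 2451545 is 1 January 2000 CE (Gregorian); the target day is −362551 days from there, so JDN = 2088994.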